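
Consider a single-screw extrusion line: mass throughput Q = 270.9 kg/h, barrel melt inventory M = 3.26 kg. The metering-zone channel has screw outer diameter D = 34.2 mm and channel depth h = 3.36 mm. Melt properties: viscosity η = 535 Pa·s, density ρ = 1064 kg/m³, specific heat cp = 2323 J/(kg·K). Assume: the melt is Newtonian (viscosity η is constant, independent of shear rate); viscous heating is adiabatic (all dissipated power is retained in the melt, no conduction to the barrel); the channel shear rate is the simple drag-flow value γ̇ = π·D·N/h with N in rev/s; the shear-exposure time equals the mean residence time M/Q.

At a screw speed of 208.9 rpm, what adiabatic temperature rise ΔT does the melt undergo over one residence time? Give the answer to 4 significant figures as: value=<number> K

Convert throughput: Q = 270.9 kg/h = 270.9/3600 = 0.07525 kg/s
Mean residence time: t_res = M/Q_s = 3.26 kg / 0.07525 kg/s = 43.3223 s
D = 34.2 mm = 0.0342 m;  h = 3.36 mm = 0.00336 m;  N = 208.9 rpm / 60 = 3.48167 rev/s
γ̇ = π·D·N / h = π · 0.0342 · 3.48167 / 0.00336 = 111.333 s⁻¹
ΔT = η·γ̇²·t_res/(ρ·cp) = [535 × 111.333² × 43.3223] / [1064 × 2323] = 116.231 K

value=116.2 K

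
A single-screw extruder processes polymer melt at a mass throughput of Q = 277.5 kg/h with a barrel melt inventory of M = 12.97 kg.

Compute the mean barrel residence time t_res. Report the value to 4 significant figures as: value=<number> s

Convert throughput: Q = 277.5 kg/h = 277.5/3600 = 0.0770833 kg/s
t_res = M / Q_s = 12.97 ÷ 0.0770833 = 168.259 s

value=168.3 s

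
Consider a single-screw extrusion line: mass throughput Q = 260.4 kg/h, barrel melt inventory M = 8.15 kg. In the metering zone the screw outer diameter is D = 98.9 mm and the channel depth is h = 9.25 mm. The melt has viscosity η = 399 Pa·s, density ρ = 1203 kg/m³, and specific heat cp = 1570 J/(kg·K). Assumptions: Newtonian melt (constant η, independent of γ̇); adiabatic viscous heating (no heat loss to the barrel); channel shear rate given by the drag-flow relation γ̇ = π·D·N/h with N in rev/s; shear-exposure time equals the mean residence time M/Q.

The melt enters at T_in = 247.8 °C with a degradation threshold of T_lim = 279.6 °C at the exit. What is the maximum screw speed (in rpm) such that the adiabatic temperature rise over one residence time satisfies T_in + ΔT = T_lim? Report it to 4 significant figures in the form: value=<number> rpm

value=65.29 rpm

Convert throughput: Q = 260.4 kg/h = 260.4/3600 = 0.0723333 kg/s
t_res = M / Q_s = 8.15 / 0.0723333 = 112.673 s
D = 98.9 mm = 0.0989 m;  h = 9.25 mm = 0.00925 m
ΔT_a = T_lim − T_in = 279.6 °C − 247.8 °C = 31.8 K
Invert ΔT = ηγ̇²t_res/(ρcp) for γ̇: γ̇_max² = ΔT_a ρ cp / (η t_res) = 31.8·1203·1570 / (399·112.673) = 1335.98 s⁻²
γ̇_max = sqrt(1335.98) = 36.5511 s⁻¹
N_max = γ̇_max·h / (π·D) = 36.5511 · 0.00925 / (π · 0.0989) = 1.08817 rev/s = 65.2901 rpm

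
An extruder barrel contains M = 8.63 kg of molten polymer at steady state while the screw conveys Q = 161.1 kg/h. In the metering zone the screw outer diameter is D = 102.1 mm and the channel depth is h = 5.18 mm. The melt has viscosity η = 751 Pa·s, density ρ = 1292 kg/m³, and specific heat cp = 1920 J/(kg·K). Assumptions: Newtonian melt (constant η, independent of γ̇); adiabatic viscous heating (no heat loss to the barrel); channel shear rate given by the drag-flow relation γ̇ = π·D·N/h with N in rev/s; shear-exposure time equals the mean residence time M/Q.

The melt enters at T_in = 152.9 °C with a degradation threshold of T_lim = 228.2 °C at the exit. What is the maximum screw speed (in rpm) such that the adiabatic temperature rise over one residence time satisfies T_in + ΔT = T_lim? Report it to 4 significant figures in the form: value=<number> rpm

value=34.80 rpm

Throughput in SI: Q_s = 161.1 kg/h ÷ 3600 s/h = 0.04475 kg/s
Mean residence time: t_res = M/Q_s = 8.63 kg / 0.04475 kg/s = 192.849 s
Convert to metres: D = 0.1021 m, h = 0.00518 m
ΔT_a = T_lim − T_in = 228.2 °C − 152.9 °C = 75.3 K
γ̇_max² = ΔT_a·ρ·cp/(η·t_res) = 75.3·1292·1920/(751·192.849) = 1289.74 s⁻²
γ̇_max = √1289.74 = 35.9129 s⁻¹
N_max = γ̇_max h / (πD) = 35.9129·0.00518/(π·0.1021) = 0.579969 rev/s → ×60 = 34.7981 rpm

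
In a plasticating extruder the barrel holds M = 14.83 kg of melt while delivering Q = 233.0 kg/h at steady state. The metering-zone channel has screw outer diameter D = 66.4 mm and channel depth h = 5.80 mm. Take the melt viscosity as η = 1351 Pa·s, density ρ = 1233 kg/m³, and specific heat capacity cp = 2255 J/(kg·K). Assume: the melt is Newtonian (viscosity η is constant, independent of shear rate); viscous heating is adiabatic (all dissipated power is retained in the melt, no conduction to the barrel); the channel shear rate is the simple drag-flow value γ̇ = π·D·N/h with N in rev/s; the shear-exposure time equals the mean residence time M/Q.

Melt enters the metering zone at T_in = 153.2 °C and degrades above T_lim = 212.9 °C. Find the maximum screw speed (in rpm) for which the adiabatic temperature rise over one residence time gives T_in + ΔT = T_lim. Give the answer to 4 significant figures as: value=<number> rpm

Q_s = Q / 3600 = 233.0 / 3600 = 0.0647222 kg/s
Mean residence time: t_res = M/Q_s = 14.83 kg / 0.0647222 kg/s = 229.133 s
D = 66.4 mm = 0.0664 m;  h = 5.80 mm = 0.0058 m
ΔT_a = T_lim − T_in = 212.9 − 153.2 = 59.7 K
γ̇_max² = ΔT_a·ρ·cp / (η·t_res) = [59.7 × 1233 × 2255] / [1351 × 229.133] = 536.217 s⁻²
γ̇_max = √536.217 = 23.1564 s⁻¹
N_max = γ̇_max h / (πD) = 23.1564·0.0058/(π·0.0664) = 0.643844 rev/s → ×60 = 38.6306 rpm

value=38.63 rpm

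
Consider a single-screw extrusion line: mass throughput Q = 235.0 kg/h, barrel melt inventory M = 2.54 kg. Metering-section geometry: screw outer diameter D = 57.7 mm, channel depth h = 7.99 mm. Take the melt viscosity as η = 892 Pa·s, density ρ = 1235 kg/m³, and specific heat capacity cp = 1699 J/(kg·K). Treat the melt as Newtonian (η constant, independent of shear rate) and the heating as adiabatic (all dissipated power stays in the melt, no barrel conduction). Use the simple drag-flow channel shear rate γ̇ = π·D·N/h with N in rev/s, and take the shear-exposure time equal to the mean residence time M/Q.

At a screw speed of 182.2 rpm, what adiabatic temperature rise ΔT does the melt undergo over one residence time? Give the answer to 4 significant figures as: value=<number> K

Q_s = Q / 3600 = 235.0 / 3600 = 0.0652778 kg/s
t_res = M / Q_s = 2.54 / 0.0652778 = 38.9106 s
Geometry in metres: D = 57.7 mm → 0.0577 m, h = 7.99 mm → 0.00799 m; screw speed N = 182.2 rpm = 3.03667 rev/s
Shear rate: γ̇ = πDN/h = π·0.0577·3.03667/0.00799 = 68.8931 s⁻¹
ΔT = η·γ̇²·t_res/(ρ·cp) = [892 × 68.8931² × 38.9106] / [1235 × 1699] = 78.51 K

value=78.51 K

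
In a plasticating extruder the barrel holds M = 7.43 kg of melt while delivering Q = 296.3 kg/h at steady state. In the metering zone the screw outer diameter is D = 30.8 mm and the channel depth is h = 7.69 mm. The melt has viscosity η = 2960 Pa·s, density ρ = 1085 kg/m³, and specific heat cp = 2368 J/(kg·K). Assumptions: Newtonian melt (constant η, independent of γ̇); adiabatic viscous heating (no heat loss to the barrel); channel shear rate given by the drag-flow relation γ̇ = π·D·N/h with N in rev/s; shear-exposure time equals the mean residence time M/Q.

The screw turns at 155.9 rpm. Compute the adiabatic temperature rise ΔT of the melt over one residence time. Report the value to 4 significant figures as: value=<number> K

value=111.2 K

Throughput in SI: Q_s = 296.3 kg/h ÷ 3600 s/h = 0.0823056 kg/s
Mean residence time: t_res = M/Q_s = 7.43 kg / 0.0823056 kg/s = 90.2734 s
Convert to SI: D = 0.0308 m, h = 0.00769 m, N = 155.9/60 = 2.59833 rev/s
γ̇ = π D N / h = (π)(0.0308)(2.59833) / 0.00769 = 32.6941 s⁻¹
ΔT = η·γ̇²·t_res/(ρ·cp) = [2960 × 32.6941² × 90.2734] / [1085 × 2368] = 111.168 K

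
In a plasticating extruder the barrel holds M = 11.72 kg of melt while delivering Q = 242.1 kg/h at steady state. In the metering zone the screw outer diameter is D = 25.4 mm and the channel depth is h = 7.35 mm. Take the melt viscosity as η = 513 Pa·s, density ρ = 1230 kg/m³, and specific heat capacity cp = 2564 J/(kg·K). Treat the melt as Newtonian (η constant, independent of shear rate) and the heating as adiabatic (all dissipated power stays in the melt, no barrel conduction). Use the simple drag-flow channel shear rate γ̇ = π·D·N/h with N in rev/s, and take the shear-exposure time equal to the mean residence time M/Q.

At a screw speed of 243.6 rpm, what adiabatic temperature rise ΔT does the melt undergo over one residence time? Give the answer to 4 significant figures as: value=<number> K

value=55.08 K

Throughput in SI: Q_s = 242.1 kg/h ÷ 3600 s/h = 0.06725 kg/s
t_res = M / Q_s = 11.72 / 0.06725 = 174.275 s
Convert to SI: D = 0.0254 m, h = 0.00735 m, N = 243.6/60 = 4.06 rev/s
γ̇ = π D N / h = (π)(0.0254)(4.06) / 0.00735 = 44.078 s⁻¹
Adiabatic rise: ΔT = η γ̇² t_res / (ρ cp) = 513·(44.078)²·174.275 / (1230·2564) = 55.0775 K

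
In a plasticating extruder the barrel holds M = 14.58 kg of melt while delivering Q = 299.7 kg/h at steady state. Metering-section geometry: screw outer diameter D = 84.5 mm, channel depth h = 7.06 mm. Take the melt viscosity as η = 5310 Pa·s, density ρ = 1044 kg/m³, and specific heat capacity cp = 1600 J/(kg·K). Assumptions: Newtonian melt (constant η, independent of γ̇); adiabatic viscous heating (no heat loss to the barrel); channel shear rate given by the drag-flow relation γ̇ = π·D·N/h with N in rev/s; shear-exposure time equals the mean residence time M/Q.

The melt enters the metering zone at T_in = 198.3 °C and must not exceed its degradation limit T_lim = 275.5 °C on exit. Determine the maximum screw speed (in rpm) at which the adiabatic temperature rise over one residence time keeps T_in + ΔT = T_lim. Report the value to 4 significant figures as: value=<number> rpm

value=18.79 rpm

Throughput in SI: Q_s = 299.7 kg/h ÷ 3600 s/h = 0.08325 kg/s
t_res = M / Q_s = 14.58 / 0.08325 = 175.135 s
D = 84.5 mm = 0.0845 m;  h = 7.06 mm = 0.00706 m
Allowable rise: ΔT_a = T_lim − T_in = 275.5 − 198.3 = 77.2 K
Invert ΔT = ηγ̇²t_res/(ρcp) for γ̇: γ̇_max² = ΔT_a ρ cp / (η t_res) = 77.2·1044·1600 / (5310·175.135) = 138.666 s⁻²
γ̇_max = sqrt(138.666) = 11.7757 s⁻¹
N_max = γ̇_max·h / (π·D) = 11.7757 · 0.00706 / (π · 0.0845) = 0.313172 rev/s = 18.7903 rpm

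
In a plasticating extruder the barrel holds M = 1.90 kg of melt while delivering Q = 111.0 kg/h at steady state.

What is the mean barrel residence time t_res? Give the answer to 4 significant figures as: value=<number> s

value=61.62 s

Convert throughput: Q = 111.0 kg/h = 111.0/3600 = 0.0308333 kg/s
Mean residence time: t_res = M/Q_s = 1.90 kg / 0.0308333 kg/s = 61.6216 s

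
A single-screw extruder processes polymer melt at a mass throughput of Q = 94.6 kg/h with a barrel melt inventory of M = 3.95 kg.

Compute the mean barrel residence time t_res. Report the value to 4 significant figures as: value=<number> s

Q_s = Q / 3600 = 94.6 / 3600 = 0.0262778 kg/s
t_res = M / Q_s = 3.95 ÷ 0.0262778 = 150.317 s

value=150.3 s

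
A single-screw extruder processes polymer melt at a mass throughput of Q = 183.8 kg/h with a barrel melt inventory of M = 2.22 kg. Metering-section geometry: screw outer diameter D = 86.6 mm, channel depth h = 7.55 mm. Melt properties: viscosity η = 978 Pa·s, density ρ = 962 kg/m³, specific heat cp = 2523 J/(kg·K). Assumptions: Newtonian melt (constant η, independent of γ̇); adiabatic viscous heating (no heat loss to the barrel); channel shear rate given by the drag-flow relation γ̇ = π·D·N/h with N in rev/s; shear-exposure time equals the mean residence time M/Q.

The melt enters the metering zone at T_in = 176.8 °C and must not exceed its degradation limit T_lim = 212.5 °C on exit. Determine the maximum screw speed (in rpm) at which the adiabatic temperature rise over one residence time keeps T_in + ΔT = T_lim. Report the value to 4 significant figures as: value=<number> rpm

Convert throughput: Q = 183.8 kg/h = 183.8/3600 = 0.0510556 kg/s
Mean residence time: t_res = M/Q_s = 2.22 kg / 0.0510556 kg/s = 43.482 s
Convert to metres: D = 0.0866 m, h = 0.00755 m
ΔT_a = T_lim − T_in = 212.5 − 176.8 = 35.7 K
γ̇_max² = ΔT_a·ρ·cp/(η·t_res) = 35.7·962·2523/(978·43.482) = 2037.57 s⁻²
γ̇_max = √2037.57 = 45.1394 s⁻¹
Solve γ̇ = πDN/h for N: N_max = γ̇_max·h/(π·D) = 45.1394 × 0.00755 / (π × 0.0866) = 1.25267 rev/s = 75.1599 rpm

value=75.16 rpm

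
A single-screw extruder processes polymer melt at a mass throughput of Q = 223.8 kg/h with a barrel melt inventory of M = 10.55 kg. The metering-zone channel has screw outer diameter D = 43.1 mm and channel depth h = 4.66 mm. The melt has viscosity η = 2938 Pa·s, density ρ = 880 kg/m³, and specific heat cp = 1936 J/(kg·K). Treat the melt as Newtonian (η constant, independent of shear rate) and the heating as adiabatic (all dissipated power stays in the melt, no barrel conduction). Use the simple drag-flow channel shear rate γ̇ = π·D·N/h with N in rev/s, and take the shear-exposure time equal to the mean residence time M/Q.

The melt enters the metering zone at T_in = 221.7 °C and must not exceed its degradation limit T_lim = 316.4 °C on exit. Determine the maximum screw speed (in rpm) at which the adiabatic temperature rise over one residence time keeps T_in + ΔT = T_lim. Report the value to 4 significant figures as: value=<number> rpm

Convert throughput: Q = 223.8 kg/h = 223.8/3600 = 0.0621667 kg/s
t_res = M / Q_s = 10.55 / 0.0621667 = 169.705 s
Convert to metres: D = 0.0431 m, h = 0.00466 m
ΔT_a = T_lim − T_in = 316.4 − 221.7 = 94.7 K
γ̇_max² = ΔT_a·ρ·cp/(η·t_res) = 94.7·880·1936/(2938·169.705) = 323.587 s⁻²
Take the square root: γ̇_max = √(323.587) = 17.9885 s⁻¹
N_max = γ̇_max h / (πD) = 17.9885·0.00466/(π·0.0431) = 0.619091 rev/s → ×60 = 37.1455 rpm

value=37.15 rpm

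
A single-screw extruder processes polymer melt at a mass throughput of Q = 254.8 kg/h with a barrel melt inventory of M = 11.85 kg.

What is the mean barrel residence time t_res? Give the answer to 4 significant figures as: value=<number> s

Throughput in SI: Q_s = 254.8 kg/h ÷ 3600 s/h = 0.0707778 kg/s
t_res = M / Q_s = 11.85 / 0.0707778 = 167.425 s

value=167.4 s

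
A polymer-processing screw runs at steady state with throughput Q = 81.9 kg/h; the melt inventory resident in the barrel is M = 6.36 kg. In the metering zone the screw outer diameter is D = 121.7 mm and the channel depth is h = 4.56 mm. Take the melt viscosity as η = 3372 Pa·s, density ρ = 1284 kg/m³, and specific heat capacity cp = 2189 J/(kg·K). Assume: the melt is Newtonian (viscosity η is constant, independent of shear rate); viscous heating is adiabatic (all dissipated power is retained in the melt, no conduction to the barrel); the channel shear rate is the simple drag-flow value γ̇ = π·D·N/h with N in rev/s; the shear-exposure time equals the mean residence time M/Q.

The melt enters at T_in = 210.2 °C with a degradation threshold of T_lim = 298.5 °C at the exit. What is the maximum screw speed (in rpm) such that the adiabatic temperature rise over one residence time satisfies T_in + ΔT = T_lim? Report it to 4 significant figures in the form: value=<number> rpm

Q_s = Q / 3600 = 81.9 / 3600 = 0.02275 kg/s
t_res = M / Q_s = 6.36 ÷ 0.02275 = 279.56 s
Convert to metres: D = 0.1217 m, h = 0.00456 m
ΔT_a = T_lim − T_in = 298.5 °C − 210.2 °C = 88.3 K
Invert ΔT = ηγ̇²t_res/(ρcp) for γ̇: γ̇_max² = ΔT_a ρ cp / (η t_res) = 88.3·1284·2189 / (3372·279.56) = 263.274 s⁻²
γ̇_max = √263.274 = 16.2257 s⁻¹
Solve γ̇ = πDN/h for N: N_max = γ̇_max·h/(π·D) = 16.2257 × 0.00456 / (π × 0.1217) = 0.193521 rev/s = 11.6113 rpm

value=11.61 rpm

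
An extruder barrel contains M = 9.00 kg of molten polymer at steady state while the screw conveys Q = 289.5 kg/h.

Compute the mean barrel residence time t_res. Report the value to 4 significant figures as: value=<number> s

Throughput in SI: Q_s = 289.5 kg/h ÷ 3600 s/h = 0.0804167 kg/s
Mean residence time: t_res = M/Q_s = 9.00 kg / 0.0804167 kg/s = 111.917 s

value=111.9 s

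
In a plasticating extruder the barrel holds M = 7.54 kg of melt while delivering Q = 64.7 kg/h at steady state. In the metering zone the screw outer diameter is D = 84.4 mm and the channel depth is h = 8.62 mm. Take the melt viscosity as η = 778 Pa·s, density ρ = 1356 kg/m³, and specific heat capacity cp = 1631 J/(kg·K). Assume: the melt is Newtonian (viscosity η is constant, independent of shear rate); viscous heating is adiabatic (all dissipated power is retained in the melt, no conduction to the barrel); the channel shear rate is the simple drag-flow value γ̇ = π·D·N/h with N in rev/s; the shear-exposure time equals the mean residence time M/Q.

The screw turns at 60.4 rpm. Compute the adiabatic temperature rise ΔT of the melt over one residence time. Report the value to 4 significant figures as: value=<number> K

value=141.5 K

Throughput in SI: Q_s = 64.7 kg/h ÷ 3600 s/h = 0.0179722 kg/s
t_res = M / Q_s = 7.54 ÷ 0.0179722 = 419.536 s
Geometry in metres: D = 84.4 mm → 0.0844 m, h = 8.62 mm → 0.00862 m; screw speed N = 60.4 rpm = 1.00667 rev/s
γ̇ = π·D·N / h = π · 0.0844 · 1.00667 / 0.00862 = 30.965 s⁻¹
Adiabatic rise: ΔT = η γ̇² t_res / (ρ cp) = 778·(30.965)²·419.536 / (1356·1631) = 141.507 K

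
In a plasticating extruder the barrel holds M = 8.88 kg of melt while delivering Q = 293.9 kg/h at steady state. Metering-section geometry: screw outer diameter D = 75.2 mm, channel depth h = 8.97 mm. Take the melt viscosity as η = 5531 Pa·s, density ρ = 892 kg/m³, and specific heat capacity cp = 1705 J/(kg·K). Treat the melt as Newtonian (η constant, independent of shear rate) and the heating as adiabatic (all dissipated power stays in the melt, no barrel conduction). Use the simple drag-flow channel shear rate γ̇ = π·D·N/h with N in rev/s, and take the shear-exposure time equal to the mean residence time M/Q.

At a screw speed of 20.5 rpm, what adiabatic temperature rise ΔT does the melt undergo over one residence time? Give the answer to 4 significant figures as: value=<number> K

value=32.03 K

Q_s = Q / 3600 = 293.9 / 3600 = 0.0816389 kg/s
t_res = M / Q_s = 8.88 / 0.0816389 = 108.772 s
Geometry in metres: D = 75.2 mm → 0.0752 m, h = 8.97 mm → 0.00897 m; screw speed N = 20.5 rpm = 0.341667 rev/s
Shear rate: γ̇ = πDN/h = π·0.0752·0.341667/0.00897 = 8.99866 s⁻¹
ΔT = η·γ̇²·t_res/(ρ·cp) = [5531 × 8.99866² × 108.772] / [892 × 1705] = 32.0321 K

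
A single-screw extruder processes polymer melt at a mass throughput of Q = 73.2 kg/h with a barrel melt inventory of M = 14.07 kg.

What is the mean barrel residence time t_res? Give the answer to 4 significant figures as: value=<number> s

Throughput in SI: Q_s = 73.2 kg/h ÷ 3600 s/h = 0.0203333 kg/s
Mean residence time: t_res = M/Q_s = 14.07 kg / 0.0203333 kg/s = 691.967 s

value=692.0 s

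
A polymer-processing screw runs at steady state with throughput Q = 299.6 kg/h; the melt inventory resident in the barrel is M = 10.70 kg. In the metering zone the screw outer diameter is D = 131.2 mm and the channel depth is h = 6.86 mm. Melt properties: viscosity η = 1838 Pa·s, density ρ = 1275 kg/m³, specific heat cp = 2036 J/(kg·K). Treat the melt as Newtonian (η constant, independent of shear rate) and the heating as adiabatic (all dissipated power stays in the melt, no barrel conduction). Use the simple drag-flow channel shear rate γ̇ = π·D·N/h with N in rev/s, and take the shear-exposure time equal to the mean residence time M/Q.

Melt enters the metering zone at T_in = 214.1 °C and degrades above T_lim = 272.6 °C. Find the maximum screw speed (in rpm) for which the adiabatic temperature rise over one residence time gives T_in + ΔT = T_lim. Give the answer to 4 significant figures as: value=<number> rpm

value=25.31 rpm

Convert throughput: Q = 299.6 kg/h = 299.6/3600 = 0.0832222 kg/s
t_res = M / Q_s = 10.70 ÷ 0.0832222 = 128.571 s
D = 131.2 mm = 0.1312 m;  h = 6.86 mm = 0.00686 m
ΔT_a = T_lim − T_in = 272.6 − 214.1 = 58.5 K
γ̇_max² = ΔT_a·ρ·cp/(η·t_res) = 58.5·1275·2036/(1838·128.571) = 642.619 s⁻²
γ̇_max = √642.619 = 25.3499 s⁻¹
N_max = γ̇_max h / (πD) = 25.3499·0.00686/(π·0.1312) = 0.421908 rev/s → ×60 = 25.3145 rpm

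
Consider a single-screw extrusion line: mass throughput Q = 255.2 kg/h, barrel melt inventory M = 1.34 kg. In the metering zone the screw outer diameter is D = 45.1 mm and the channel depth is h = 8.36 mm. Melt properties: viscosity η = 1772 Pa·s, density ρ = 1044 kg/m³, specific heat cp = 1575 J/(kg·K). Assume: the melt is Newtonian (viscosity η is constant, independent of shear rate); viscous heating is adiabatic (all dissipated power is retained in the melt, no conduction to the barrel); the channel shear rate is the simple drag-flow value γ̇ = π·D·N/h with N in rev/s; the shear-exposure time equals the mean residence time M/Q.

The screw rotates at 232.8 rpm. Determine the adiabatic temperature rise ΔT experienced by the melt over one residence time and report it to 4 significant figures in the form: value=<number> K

value=88.09 K

Throughput in SI: Q_s = 255.2 kg/h ÷ 3600 s/h = 0.0708889 kg/s
Mean residence time: t_res = M/Q_s = 1.34 kg / 0.0708889 kg/s = 18.9028 s
Convert to SI: D = 0.0451 m, h = 0.00836 m, N = 232.8/60 = 3.88 rev/s
γ̇ = π D N / h = (π)(0.0451)(3.88) / 0.00836 = 65.7585 s⁻¹
ΔT = η·γ̇²·t_res / (ρ·cp) = 1772 · (65.7585)² · 18.9028 / (1044 · 1575) = 88.0872 K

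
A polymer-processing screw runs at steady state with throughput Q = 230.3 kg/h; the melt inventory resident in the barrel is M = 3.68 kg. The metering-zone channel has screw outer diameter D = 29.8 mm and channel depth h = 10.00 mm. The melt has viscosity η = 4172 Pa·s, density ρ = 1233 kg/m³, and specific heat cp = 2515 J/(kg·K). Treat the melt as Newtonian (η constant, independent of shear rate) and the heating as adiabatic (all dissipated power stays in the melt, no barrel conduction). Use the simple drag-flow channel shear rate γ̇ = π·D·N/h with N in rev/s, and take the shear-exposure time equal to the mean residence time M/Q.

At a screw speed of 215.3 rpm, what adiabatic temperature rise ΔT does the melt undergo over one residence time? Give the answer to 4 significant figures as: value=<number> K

value=87.34 K

Convert throughput: Q = 230.3 kg/h = 230.3/3600 = 0.0639722 kg/s
t_res = M / Q_s = 3.68 ÷ 0.0639722 = 57.525 s
Geometry in metres: D = 29.8 mm → 0.0298 m, h = 10.00 mm → 0.01 m; screw speed N = 215.3 rpm = 3.58833 rev/s
γ̇ = π·D·N / h = π · 0.0298 · 3.58833 / 0.01 = 33.5938 s⁻¹
ΔT = η·γ̇²·t_res / (ρ·cp) = 4172 · (33.5938)² · 57.525 / (1233 · 2515) = 87.3409 K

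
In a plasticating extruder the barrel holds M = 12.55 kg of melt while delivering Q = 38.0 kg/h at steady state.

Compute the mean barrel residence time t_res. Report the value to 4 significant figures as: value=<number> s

Convert throughput: Q = 38.0 kg/h = 38.0/3600 = 0.0105556 kg/s
Mean residence time: t_res = M/Q_s = 12.55 kg / 0.0105556 kg/s = 1188.95 s

value=1189. s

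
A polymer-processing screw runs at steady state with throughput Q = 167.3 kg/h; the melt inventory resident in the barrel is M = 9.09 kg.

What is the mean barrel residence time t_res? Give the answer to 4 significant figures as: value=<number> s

value=195.6 s

Convert throughput: Q = 167.3 kg/h = 167.3/3600 = 0.0464722 kg/s
t_res = M / Q_s = 9.09 / 0.0464722 = 195.601 s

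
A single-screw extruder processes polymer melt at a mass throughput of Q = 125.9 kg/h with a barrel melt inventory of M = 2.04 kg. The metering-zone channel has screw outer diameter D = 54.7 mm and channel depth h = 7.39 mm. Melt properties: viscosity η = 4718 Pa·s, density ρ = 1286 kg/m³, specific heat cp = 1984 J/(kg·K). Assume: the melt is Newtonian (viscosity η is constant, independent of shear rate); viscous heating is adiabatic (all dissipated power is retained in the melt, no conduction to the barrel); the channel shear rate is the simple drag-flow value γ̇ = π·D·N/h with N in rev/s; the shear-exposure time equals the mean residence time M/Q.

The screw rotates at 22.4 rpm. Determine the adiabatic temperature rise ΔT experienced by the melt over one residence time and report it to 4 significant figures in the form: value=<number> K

Q_s = Q / 3600 = 125.9 / 3600 = 0.0349722 kg/s
t_res = M / Q_s = 2.04 / 0.0349722 = 58.332 s
Convert to SI: D = 0.0547 m, h = 0.00739 m, N = 22.4/60 = 0.373333 rev/s
γ̇ = π·D·N / h = π · 0.0547 · 0.373333 / 0.00739 = 8.6814 s⁻¹
ΔT = η·γ̇²·t_res/(ρ·cp) = [4718 × 8.6814² × 58.332] / [1286 × 1984] = 8.12945 K

value=8.129 K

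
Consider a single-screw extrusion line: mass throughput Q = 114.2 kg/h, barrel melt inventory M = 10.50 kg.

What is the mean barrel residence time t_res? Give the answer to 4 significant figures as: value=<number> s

value=331.0 s

Throughput in SI: Q_s = 114.2 kg/h ÷ 3600 s/h = 0.0317222 kg/s
t_res = M / Q_s = 10.50 / 0.0317222 = 330.998 s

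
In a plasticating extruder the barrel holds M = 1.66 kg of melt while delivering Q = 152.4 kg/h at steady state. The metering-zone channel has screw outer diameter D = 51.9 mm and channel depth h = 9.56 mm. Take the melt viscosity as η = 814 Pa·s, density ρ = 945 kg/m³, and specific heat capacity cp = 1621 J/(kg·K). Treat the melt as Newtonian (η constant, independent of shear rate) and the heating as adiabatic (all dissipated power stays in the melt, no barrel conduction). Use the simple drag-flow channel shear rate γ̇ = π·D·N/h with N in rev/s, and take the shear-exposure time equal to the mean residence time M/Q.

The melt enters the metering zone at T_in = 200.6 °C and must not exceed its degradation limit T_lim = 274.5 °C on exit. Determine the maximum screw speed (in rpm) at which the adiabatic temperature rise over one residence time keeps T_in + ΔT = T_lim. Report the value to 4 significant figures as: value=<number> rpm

Throughput in SI: Q_s = 152.4 kg/h ÷ 3600 s/h = 0.0423333 kg/s
t_res = M / Q_s = 1.66 / 0.0423333 = 39.2126 s
D = 51.9 mm = 0.0519 m;  h = 9.56 mm = 0.00956 m
ΔT_a = T_lim − T_in = 274.5 °C − 200.6 °C = 73.9 K
γ̇_max² = ΔT_a·ρ·cp / (η·t_res) = [73.9 × 945 × 1621] / [814 × 39.2126] = 3546.58 s⁻²
γ̇_max = √3546.58 = 59.5531 s⁻¹
Solve γ̇ = πDN/h for N: N_max = γ̇_max·h/(π·D) = 59.5531 × 0.00956 / (π × 0.0519) = 3.49177 rev/s = 209.506 rpm

value=209.5 rpm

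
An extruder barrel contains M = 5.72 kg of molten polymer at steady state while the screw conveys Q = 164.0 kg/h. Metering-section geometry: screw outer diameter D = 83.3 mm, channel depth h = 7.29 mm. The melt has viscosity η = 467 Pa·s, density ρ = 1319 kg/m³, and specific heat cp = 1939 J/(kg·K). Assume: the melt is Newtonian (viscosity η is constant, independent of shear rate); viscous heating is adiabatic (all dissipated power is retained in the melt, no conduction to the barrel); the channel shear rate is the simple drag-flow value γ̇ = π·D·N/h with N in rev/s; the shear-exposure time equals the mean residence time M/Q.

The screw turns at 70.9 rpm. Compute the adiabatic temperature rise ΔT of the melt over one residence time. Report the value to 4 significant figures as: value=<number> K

Convert throughput: Q = 164.0 kg/h = 164.0/3600 = 0.0455556 kg/s
Mean residence time: t_res = M/Q_s = 5.72 kg / 0.0455556 kg/s = 125.561 s
D = 83.3 mm = 0.0833 m;  h = 7.29 mm = 0.00729 m;  N = 70.9 rpm / 60 = 1.18167 rev/s
γ̇ = π D N / h = (π)(0.0833)(1.18167) / 0.00729 = 42.4192 s⁻¹
ΔT = η·γ̇²·t_res/(ρ·cp) = [467 × 42.4192² × 125.561] / [1319 × 1939] = 41.2547 K

value=41.25 K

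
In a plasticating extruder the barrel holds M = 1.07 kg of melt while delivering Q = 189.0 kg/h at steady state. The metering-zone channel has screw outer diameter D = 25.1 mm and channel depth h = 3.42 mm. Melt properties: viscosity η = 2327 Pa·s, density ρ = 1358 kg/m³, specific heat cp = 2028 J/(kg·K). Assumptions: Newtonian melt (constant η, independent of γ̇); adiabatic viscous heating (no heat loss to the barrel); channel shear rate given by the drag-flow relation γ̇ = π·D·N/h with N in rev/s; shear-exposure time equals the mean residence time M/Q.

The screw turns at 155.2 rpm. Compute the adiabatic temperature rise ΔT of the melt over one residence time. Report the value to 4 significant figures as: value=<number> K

Q_s = Q / 3600 = 189.0 / 3600 = 0.0525 kg/s
t_res = M / Q_s = 1.07 / 0.0525 = 20.381 s
Convert to SI: D = 0.0251 m, h = 0.00342 m, N = 155.2/60 = 2.58667 rev/s
γ̇ = π D N / h = (π)(0.0251)(2.58667) / 0.00342 = 59.64 s⁻¹
ΔT = η·γ̇²·t_res / (ρ·cp) = 2327 · (59.64)² · 20.381 / (1358 · 2028) = 61.2532 K

value=61.25 K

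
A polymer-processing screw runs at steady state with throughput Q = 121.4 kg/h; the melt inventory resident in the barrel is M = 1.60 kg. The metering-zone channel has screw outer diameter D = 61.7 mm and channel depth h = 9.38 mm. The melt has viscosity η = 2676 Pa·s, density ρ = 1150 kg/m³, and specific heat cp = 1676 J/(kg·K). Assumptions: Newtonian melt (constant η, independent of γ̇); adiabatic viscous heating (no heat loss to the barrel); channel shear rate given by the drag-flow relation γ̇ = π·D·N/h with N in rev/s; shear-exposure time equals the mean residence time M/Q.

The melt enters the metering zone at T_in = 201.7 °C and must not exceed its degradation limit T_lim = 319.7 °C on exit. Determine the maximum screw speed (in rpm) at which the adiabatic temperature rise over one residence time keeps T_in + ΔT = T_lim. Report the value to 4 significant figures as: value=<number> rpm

value=122.9 rpm

Throughput in SI: Q_s = 121.4 kg/h ÷ 3600 s/h = 0.0337222 kg/s
t_res = M / Q_s = 1.60 / 0.0337222 = 47.4465 s
Convert to metres: D = 0.0617 m, h = 0.00938 m
ΔT_a = T_lim − T_in = 319.7 °C − 201.7 °C = 118 K
γ̇_max² = ΔT_a·ρ·cp/(η·t_res) = 118·1150·1676/(2676·47.4465) = 1791.28 s⁻²
γ̇_max = sqrt(1791.28) = 42.3235 s⁻¹
N_max = γ̇_max·h / (π·D) = 42.3235 · 0.00938 / (π · 0.0617) = 2.04809 rev/s = 122.886 rpm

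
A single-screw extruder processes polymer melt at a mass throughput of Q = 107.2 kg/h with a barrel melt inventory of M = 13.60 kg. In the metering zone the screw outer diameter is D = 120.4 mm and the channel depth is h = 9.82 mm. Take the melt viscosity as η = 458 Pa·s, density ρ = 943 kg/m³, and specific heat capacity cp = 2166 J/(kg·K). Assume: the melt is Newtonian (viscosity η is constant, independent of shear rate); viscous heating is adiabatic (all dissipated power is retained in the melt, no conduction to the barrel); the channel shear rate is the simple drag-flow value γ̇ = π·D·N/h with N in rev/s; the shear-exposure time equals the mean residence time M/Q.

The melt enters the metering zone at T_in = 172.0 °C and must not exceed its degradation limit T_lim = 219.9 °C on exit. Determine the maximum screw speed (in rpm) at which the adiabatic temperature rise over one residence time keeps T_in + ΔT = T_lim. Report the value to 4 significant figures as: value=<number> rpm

value=33.69 rpm

Throughput in SI: Q_s = 107.2 kg/h ÷ 3600 s/h = 0.0297778 kg/s
t_res = M / Q_s = 13.60 / 0.0297778 = 456.716 s
Geometry in SI: D = 120.4 mm → 0.1204 m, h = 9.82 mm → 0.00982 m
Allowable rise: ΔT_a = T_lim − T_in = 219.9 − 172.0 = 47.9 K
γ̇_max² = ΔT_a·ρ·cp / (η·t_res) = [47.9 × 943 × 2166] / [458 × 456.716] = 467.728 s⁻²
Take the square root: γ̇_max = √(467.728) = 21.627 s⁻¹
N_max = γ̇_max·h / (π·D) = 21.627 · 0.00982 / (π · 0.1204) = 0.561477 rev/s = 33.6886 rpm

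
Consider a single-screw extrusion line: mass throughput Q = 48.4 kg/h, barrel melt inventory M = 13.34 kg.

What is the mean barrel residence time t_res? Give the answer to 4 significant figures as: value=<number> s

Throughput in SI: Q_s = 48.4 kg/h ÷ 3600 s/h = 0.0134444 kg/s
t_res = M / Q_s = 13.34 / 0.0134444 = 992.231 s

value=992.2 s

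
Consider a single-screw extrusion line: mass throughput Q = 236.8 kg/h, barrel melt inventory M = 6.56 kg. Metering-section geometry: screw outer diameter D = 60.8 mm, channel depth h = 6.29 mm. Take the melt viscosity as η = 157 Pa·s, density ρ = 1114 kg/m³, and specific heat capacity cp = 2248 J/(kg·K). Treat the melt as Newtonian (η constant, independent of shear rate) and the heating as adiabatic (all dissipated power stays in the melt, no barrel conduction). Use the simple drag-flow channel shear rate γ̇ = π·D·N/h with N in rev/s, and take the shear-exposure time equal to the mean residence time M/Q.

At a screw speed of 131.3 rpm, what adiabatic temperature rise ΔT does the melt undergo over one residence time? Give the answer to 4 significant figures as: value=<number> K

Convert throughput: Q = 236.8 kg/h = 236.8/3600 = 0.0657778 kg/s
t_res = M / Q_s = 6.56 / 0.0657778 = 99.7297 s
Convert to SI: D = 0.0608 m, h = 0.00629 m, N = 131.3/60 = 2.18833 rev/s
γ̇ = π·D·N / h = π · 0.0608 · 2.18833 / 0.00629 = 66.4533 s⁻¹
ΔT = η·γ̇²·t_res / (ρ·cp) = 157 · (66.4533)² · 99.7297 / (1114 · 2248) = 27.6106 K

value=27.61 K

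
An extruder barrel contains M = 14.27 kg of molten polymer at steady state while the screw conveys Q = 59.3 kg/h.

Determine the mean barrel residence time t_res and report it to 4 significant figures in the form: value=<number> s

value=866.3 s

Q_s = Q / 3600 = 59.3 / 3600 = 0.0164722 kg/s
Mean residence time: t_res = M/Q_s = 14.27 kg / 0.0164722 kg/s = 866.307 s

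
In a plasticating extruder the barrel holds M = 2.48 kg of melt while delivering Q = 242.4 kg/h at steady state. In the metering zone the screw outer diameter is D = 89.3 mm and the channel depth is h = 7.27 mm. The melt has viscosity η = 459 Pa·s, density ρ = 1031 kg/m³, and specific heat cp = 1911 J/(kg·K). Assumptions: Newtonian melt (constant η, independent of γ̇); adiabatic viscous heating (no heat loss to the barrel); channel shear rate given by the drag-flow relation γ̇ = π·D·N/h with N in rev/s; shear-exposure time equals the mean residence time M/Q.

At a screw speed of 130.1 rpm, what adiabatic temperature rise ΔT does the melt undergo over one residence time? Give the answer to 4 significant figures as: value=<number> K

Throughput in SI: Q_s = 242.4 kg/h ÷ 3600 s/h = 0.0673333 kg/s
Mean residence time: t_res = M/Q_s = 2.48 kg / 0.0673333 kg/s = 36.8317 s
D = 89.3 mm = 0.0893 m;  h = 7.27 mm = 0.00727 m;  N = 130.1 rpm / 60 = 2.16833 rev/s
Shear rate: γ̇ = πDN/h = π·0.0893·2.16833/0.00727 = 83.6745 s⁻¹
ΔT = η·γ̇²·t_res/(ρ·cp) = [459 × 83.6745² × 36.8317] / [1031 × 1911] = 60.076 K

value=60.08 K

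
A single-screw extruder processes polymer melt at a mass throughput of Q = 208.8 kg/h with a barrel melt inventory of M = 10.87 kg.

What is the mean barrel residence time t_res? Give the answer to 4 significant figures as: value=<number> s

value=187.4 s

Throughput in SI: Q_s = 208.8 kg/h ÷ 3600 s/h = 0.058 kg/s
t_res = M / Q_s = 10.87 ÷ 0.058 = 187.414 s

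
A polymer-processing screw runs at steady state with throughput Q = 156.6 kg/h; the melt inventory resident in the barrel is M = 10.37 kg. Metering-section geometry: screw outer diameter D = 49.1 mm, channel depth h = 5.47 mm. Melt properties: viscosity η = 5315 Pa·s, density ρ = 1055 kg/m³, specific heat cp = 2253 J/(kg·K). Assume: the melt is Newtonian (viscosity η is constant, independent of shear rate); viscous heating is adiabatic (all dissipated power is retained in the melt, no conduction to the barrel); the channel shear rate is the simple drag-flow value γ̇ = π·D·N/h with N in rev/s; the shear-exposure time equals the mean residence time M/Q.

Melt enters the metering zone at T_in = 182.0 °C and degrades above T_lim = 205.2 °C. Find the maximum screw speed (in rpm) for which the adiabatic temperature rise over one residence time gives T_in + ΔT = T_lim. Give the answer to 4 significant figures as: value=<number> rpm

value=14.04 rpm

Throughput in SI: Q_s = 156.6 kg/h ÷ 3600 s/h = 0.0435 kg/s
t_res = M / Q_s = 10.37 / 0.0435 = 238.391 s
D = 49.1 mm = 0.0491 m;  h = 5.47 mm = 0.00547 m
ΔT_a = T_lim − T_in = 205.2 °C − 182.0 °C = 23.2 K
Invert ΔT = ηγ̇²t_res/(ρcp) for γ̇: γ̇_max² = ΔT_a ρ cp / (η t_res) = 23.2·1055·2253 / (5315·238.391) = 43.522 s⁻²
γ̇_max = √43.522 = 6.59712 s⁻¹
N_max = γ̇_max·h / (π·D) = 6.59712 · 0.00547 / (π · 0.0491) = 0.233943 rev/s = 14.0366 rpm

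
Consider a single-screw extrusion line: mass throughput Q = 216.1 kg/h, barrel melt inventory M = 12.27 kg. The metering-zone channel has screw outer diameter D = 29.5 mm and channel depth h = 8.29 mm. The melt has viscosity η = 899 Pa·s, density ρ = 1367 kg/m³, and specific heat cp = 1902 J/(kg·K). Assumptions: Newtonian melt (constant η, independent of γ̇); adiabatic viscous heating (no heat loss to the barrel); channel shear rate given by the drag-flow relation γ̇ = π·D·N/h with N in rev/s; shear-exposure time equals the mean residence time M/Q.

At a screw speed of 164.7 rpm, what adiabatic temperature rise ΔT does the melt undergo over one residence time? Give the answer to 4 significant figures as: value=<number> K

Q_s = Q / 3600 = 216.1 / 3600 = 0.0600278 kg/s
Mean residence time: t_res = M/Q_s = 12.27 kg / 0.0600278 kg/s = 204.405 s
Geometry in metres: D = 29.5 mm → 0.0295 m, h = 8.29 mm → 0.00829 m; screw speed N = 164.7 rpm = 2.745 rev/s
γ̇ = π D N / h = (π)(0.0295)(2.745) / 0.00829 = 30.6874 s⁻¹
Adiabatic rise: ΔT = η γ̇² t_res / (ρ cp) = 899·(30.6874)²·204.405 / (1367·1902) = 66.5568 K

value=66.56 K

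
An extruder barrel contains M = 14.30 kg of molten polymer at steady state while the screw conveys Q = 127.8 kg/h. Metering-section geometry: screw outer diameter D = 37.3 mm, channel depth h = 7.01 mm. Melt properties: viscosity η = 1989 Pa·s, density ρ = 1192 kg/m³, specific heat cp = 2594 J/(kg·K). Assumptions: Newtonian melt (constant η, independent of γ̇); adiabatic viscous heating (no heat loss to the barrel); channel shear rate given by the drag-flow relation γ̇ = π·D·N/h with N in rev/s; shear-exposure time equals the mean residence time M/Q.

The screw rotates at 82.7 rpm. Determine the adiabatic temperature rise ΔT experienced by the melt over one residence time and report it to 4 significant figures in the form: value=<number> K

Q_s = Q / 3600 = 127.8 / 3600 = 0.0355 kg/s
t_res = M / Q_s = 14.30 / 0.0355 = 402.817 s
Geometry in metres: D = 37.3 mm → 0.0373 m, h = 7.01 mm → 0.00701 m; screw speed N = 82.7 rpm = 1.37833 rev/s
γ̇ = π·D·N / h = π · 0.0373 · 1.37833 / 0.00701 = 23.0407 s⁻¹
ΔT = η·γ̇²·t_res/(ρ·cp) = [1989 × 23.0407² × 402.817] / [1192 × 2594] = 137.558 K

value=137.6 K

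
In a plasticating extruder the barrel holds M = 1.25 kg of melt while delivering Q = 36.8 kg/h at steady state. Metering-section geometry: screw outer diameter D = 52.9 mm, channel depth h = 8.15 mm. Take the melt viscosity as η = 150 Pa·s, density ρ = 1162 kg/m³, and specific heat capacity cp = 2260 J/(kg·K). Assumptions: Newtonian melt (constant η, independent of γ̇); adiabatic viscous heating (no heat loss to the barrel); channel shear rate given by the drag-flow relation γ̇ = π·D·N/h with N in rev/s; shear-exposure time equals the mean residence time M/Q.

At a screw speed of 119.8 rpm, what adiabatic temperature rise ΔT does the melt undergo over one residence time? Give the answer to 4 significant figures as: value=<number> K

Q_s = Q / 3600 = 36.8 / 3600 = 0.0102222 kg/s
t_res = M / Q_s = 1.25 / 0.0102222 = 122.283 s
D = 52.9 mm = 0.0529 m;  h = 8.15 mm = 0.00815 m;  N = 119.8 rpm / 60 = 1.99667 rev/s
γ̇ = π D N / h = (π)(0.0529)(1.99667) / 0.00815 = 40.7149 s⁻¹
Adiabatic rise: ΔT = η γ̇² t_res / (ρ cp) = 150·(40.7149)²·122.283 / (1162·2260) = 11.5784 K

value=11.58 K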